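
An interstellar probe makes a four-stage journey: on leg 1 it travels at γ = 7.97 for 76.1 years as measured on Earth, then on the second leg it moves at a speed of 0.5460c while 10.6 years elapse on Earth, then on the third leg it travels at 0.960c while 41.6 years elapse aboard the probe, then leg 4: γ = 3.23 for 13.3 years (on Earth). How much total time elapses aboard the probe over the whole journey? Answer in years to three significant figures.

τ = 64.1 years

Leg 1: γ = 7.97; τ_1 = 76.1/7.970 = 9.548 years.
Leg 2: γ = 1/√(1 − 0.5460²) = 1/√0.7019 = 1.194; τ_2 = 10.6/1.194 = 8.881 years.
Leg 3: 41.6 years is already measured aboard the probe.
Leg 4: γ = 3.23; τ_4 = 13.3/3.230 = 4.118 years.
Total: 9.548 + 8.881 + 41.60 + 4.118 years.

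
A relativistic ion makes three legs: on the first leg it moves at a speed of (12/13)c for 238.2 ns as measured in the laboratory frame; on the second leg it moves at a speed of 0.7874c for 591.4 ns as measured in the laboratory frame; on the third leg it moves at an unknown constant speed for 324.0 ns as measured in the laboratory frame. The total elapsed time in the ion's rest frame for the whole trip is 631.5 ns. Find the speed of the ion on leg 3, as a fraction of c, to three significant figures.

Leg 1: γ = 1/√(1 − (12/13)²) = 13/5 = 2.600; τ_1 = 238.2/2.600 = 91.62 ns.
Leg 2: γ = 1/√(1 − 0.7874²) = 1/√0.3800 = 1.622; τ_2 = 591.4/1.622 = 364.6 ns.
Leg 3: speed unknown; τ_3 = 324.0/γ_3.
Total proper time: 91.62 + 364.6 + τ_3 = 631.5, so τ_3 = 631.5 − 456.2 = 175.3 ns.
γ_3 = 324.0/175.3 = 1.848; β = √(1 − 1/γ²) = √0.7072.

β = 0.841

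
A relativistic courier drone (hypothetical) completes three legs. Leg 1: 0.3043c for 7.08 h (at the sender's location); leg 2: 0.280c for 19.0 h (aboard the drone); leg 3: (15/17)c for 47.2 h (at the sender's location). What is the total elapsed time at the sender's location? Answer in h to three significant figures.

Leg 1: 7.08 h is already measured at the sender's location.
Leg 2: γ = 1/√(1 − 0.280²) = 25/24 ≈ 1.042; Δt_2 = 1.042 × 19.0 = 19.79 h.
Leg 3: 47.2 h is already measured at the sender's location.
Total: 7.080 + 19.79 + 47.20 h.

Δt = 74.1 h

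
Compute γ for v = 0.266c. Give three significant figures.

γ = 1/√(1 − 0.266²) = 1/√0.9292 = 1.037

γ = 1.04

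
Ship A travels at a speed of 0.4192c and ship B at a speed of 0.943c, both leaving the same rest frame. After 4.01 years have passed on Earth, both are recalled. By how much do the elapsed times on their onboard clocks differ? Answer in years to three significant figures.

A: γ = 1/√(1 − 0.4192²) = 1/√0.8243 = 1.101; τ_A = 4.01/1.101 = 3.641 years.
B: γ = 1/√(1 − 0.943²) = 1/√0.1108 = 3.005; τ_B = 4.01/3.005 = 1.334 years.

|τ_A − τ_B| = 2.31 years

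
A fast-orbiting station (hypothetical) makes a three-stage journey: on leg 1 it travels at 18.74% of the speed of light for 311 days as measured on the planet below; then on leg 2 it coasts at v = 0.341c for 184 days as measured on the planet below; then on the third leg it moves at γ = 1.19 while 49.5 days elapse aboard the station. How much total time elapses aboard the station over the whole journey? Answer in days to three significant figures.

τ = 528 days

Leg 1: β = 0.1874; γ = 1/√(1 − 0.1874²) = 1/√0.9649 = 1.018; τ_1 = 311/1.018 = 305.5 days.
Leg 2: γ = 1/√(1 − 0.341²) = 1/√0.8837 = 1.064; τ_2 = 184/1.064 = 173.0 days.
Leg 3: 49.5 days is already measured aboard the station.
Total: 305.5 + 173.0 + 49.50 days.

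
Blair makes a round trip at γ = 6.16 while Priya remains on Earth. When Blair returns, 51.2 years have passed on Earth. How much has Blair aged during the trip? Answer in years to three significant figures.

τ = 8.31 years

γ = 6.16
Blair's clock measures proper time along the trip: τ = Δt/γ = 51.2/6.160 years.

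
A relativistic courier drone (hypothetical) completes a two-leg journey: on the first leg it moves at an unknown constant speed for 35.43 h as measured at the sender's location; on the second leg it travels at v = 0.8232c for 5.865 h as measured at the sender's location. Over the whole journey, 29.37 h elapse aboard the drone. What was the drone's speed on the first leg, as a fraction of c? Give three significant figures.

β = 0.678

Leg 1: speed unknown; τ_1 = 35.43/γ_1.
Leg 2: γ = 1/√(1 − 0.8232²) = 1/√0.3223 = 1.761; τ_2 = 5.865/1.761 = 3.330 h.
Total proper time: τ_1 + 3.330 = 29.37, so τ_1 = 29.37 − 3.330 = 26.04 h.
γ_1 = 35.43/26.04 = 1.361; β = √(1 − 1/γ²) = √0.4598.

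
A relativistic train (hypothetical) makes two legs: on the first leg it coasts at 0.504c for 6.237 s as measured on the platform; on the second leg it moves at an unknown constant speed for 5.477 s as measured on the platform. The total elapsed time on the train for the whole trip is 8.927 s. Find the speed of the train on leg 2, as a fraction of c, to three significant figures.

β = 0.763

Leg 1: γ = 1/√(1 − 0.504²) = 1/√0.7460 = 1.158; τ_1 = 6.237/1.158 = 5.387 s.
Leg 2: speed unknown; τ_2 = 5.477/γ_2.
Total proper time: 5.387 + τ_2 = 8.927, so τ_2 = 8.927 − 5.387 = 3.540 s.
γ_2 = 5.477/3.540 = 1.547; β = √(1 − 1/γ²) = √0.5822.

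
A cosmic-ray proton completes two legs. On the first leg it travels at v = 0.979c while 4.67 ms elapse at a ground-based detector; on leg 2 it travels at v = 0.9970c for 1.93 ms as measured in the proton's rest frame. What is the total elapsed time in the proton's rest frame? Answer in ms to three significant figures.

Leg 1: γ = 1/√(1 − 0.979²) = 1/√0.04156 = 4.905; τ_1 = 4.67/4.905 = 0.9520 ms.
Leg 2: 1.93 ms is already measured in the proton's rest frame.
Total: 0.9520 + 1.930 ms.

τ = 2.88 ms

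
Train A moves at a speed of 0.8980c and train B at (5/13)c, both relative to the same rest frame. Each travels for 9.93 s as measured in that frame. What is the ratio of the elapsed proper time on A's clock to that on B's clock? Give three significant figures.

A: γ = 1/√(1 − 0.8980²) = 1/√0.1936 = 2.273. B: γ = 1/√(1 − (5/13)²) = 13/12 ≈ 1.083.
τ_A/τ_B = γ_B/γ_A = 1.083/2.273 = 0.4767, so τ_A/τ_B = 0.4767.

τ_A/τ_B = 0.477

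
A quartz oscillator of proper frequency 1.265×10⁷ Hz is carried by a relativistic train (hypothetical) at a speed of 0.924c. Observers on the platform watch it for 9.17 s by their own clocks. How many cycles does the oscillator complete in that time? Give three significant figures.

N = 4.44×10⁷

γ = 1/√(1 − 0.924²) = 1/√0.1462 = 2.615
During 9.17 s of lab time, the oscillator's proper time advances by τ = Δt/γ = 9.17/2.615 = 3.507 s = 3.507×10⁰ s.
N = f × τ = 1.265×10⁷ × 3.507×10⁰ = 4.436×10⁷.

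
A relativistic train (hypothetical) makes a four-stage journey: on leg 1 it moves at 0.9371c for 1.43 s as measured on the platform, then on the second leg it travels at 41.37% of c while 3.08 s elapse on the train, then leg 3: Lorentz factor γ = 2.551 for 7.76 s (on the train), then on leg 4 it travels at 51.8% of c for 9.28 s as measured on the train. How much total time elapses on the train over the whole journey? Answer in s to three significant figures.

τ = 20.6 s

Leg 1: γ = 1/√(1 − 0.9371²) = 1/√0.1218 = 2.865; τ_1 = 1.43/2.865 = 0.4992 s.
Leg 2: 3.08 s is already measured on the train.
Leg 3: 7.76 s is already measured on the train.
Leg 4: 9.28 s is already measured on the train.
Total: 0.4992 + 3.080 + 7.760 + 9.280 s.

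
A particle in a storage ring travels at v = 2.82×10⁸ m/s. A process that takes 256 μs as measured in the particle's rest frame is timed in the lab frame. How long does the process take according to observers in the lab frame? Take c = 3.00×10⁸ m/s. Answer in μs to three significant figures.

Δt = 750 μs

β = 2.82×10⁸/3.00×10⁸ = 0.9400; γ = 1/√(1 − 0.9400²) = 2.931
The interval measured in the particle's rest frame is the proper time (both events occur at the same place in that frame); the lab-frame interval is Δt = γτ = 2.931 × 256 μs.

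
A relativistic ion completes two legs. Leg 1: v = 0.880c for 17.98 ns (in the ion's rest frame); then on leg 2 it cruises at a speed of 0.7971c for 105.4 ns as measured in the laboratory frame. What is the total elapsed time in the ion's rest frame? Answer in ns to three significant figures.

τ = 81.6 ns

Leg 1: 17.98 ns is already measured in the ion's rest frame.
Leg 2: γ = 1/√(1 − 0.7971²) = 1/√0.3646 = 1.656; τ_2 = 105.4/1.656 = 63.65 ns.
Total: 17.98 + 63.65 ns.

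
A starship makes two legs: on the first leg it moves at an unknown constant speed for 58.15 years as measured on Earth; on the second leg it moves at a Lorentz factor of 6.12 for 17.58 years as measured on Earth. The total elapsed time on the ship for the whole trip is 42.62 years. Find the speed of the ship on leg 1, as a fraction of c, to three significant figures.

β = 0.730

Leg 1: speed unknown; τ_1 = 58.15/γ_1.
Leg 2: γ = 6.12; τ_2 = 17.58/6.120 = 2.873 years.
Total proper time: τ_1 + 2.873 = 42.62, so τ_1 = 42.62 − 2.873 = 39.75 years.
γ_1 = 58.15/39.75 = 1.463; β = √(1 − 1/γ²) = √0.5328.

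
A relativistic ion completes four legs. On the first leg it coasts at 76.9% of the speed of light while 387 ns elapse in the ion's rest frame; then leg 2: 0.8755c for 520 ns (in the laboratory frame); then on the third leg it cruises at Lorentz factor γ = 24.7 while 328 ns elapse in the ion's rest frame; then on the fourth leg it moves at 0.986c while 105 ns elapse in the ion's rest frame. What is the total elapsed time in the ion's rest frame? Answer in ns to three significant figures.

Leg 1: 387 ns is already measured in the ion's rest frame.
Leg 2: γ = 1/√(1 − 0.8755²) = 1/√0.2335 = 2.069; τ_2 = 520/2.069 = 251.3 ns.
Leg 3: 328 ns is already measured in the ion's rest frame.
Leg 4: 105 ns is already measured in the ion's rest frame.
Total: 387.0 + 251.3 + 328.0 + 105.0 ns.

τ = 1070 ns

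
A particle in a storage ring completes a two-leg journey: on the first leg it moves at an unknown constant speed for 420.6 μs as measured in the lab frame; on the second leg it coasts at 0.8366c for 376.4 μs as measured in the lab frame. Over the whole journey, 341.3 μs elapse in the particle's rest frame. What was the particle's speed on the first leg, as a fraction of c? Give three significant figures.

Leg 1: speed unknown; τ_1 = 420.6/γ_1.
Leg 2: γ = 1/√(1 − 0.8366²) = 1/√0.3001 = 1.825; τ_2 = 376.4/1.825 = 206.2 μs.
Total proper time: τ_1 + 206.2 = 341.3, so τ_1 = 341.3 − 206.2 = 135.1 μs.
γ_1 = 420.6/135.1 = 3.113; β = √(1 − 1/γ²) = √0.8968.

β = 0.947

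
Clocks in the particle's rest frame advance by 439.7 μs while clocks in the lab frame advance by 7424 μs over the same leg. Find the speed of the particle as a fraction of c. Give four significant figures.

The proper time is measured in the particle's rest frame (both events occur at the particle's location); Δt is measured in the lab frame. γ = Δt/τ = 7424/439.7 = 16.88.
β = √(1 − 1/γ²) = √(1 − 0.003508) = √0.9965

β = 0.9982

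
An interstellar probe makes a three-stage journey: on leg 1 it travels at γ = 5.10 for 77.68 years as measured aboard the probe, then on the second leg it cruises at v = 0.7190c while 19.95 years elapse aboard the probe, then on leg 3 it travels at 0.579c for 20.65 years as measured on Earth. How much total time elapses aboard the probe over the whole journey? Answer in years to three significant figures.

Leg 1: 77.68 years is already measured aboard the probe.
Leg 2: 19.95 years is already measured aboard the probe.
Leg 3: γ = 1/√(1 − 0.579²) = 1/√0.6648 = 1.227; τ_3 = 20.65/1.227 = 16.84 years.
Total: 77.68 + 19.95 + 16.84 years.

τ = 114 years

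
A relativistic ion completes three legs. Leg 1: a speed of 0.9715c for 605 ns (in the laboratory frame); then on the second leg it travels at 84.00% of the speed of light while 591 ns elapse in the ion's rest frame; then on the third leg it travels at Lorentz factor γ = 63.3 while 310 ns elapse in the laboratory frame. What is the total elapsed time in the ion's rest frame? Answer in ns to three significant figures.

Leg 1: γ = 1/√(1 − 0.9715²) = 1/√0.05619 = 4.219; τ_1 = 605/4.219 = 143.4 ns.
Leg 2: 591 ns is already measured in the ion's rest frame.
Leg 3: γ = 63.3; τ_3 = 310/63.30 = 4.897 ns.
Total: 143.4 + 591.0 + 4.897 ns.

τ = 739 ns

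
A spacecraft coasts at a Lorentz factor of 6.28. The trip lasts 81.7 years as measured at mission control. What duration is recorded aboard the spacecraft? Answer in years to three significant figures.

γ = 6.28
The interval measured at mission control is the dilated one; the clock aboard the spacecraft measures the proper time τ = Δt/γ = 81.7/6.280 years.

τ = 13.0 years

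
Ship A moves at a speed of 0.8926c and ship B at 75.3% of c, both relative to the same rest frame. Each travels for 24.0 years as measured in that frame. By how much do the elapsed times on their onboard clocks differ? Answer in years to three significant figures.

|τ_A − τ_B| = 4.97 years

A: γ = 1/√(1 − 0.8926²) = 1/√0.2033 = 2.218; τ_A = 24.0/2.218 = 10.82 years.
B: β = 0.753; γ = 1/√(1 − 0.753²) = 1/√0.4330 = 1.520; τ_B = 24.0/1.520 = 15.79 years.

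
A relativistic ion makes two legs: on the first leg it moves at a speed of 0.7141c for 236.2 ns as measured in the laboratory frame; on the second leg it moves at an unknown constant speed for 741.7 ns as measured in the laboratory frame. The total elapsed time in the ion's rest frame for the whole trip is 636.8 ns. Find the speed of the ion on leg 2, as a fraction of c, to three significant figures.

Leg 1: γ = 1/√(1 − 0.7141²) = 1/√0.4901 = 1.428; τ_1 = 236.2/1.428 = 165.4 ns.
Leg 2: speed unknown; τ_2 = 741.7/γ_2.
Total proper time: 165.4 + τ_2 = 636.8, so τ_2 = 636.8 − 165.4 = 471.4 ns.
γ_2 = 741.7/471.4 = 1.573; β = √(1 − 1/γ²) = √0.5960.

β = 0.772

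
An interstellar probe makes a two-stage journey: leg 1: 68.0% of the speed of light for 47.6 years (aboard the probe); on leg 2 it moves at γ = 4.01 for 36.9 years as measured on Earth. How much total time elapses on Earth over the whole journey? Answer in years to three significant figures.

Leg 1: β = 0.680; γ = 1/√(1 − 0.680²) = 1/√0.5376 = 1.364; Δt_1 = 1.364 × 47.6 = 64.92 years.
Leg 2: 36.9 years is already measured on Earth.
Total: 64.92 + 36.90 years.

Δt = 102 years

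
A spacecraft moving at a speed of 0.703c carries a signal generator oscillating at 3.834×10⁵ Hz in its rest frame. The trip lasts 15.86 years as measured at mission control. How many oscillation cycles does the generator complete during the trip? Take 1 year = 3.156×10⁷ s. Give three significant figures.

γ = 1/√(1 − 0.703²) = 1/√0.5058 = 1.406
The oscillator's own cycle count is N = f × τ where τ is the proper time aboard the spacecraft. τ = Δt/γ = 15.86/1.406 = 11.28 years = 3.560×10⁸ s.
N = 3.834×10⁵ × 3.560×10⁸ = 1.365×10¹⁴.

N = 1.36×10¹⁴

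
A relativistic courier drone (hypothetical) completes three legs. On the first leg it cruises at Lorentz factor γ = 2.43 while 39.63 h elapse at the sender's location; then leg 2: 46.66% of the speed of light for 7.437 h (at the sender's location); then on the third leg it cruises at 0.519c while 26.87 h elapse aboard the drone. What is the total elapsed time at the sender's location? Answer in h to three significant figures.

Δt = 78.5 h

Leg 1: 39.63 h is already measured at the sender's location.
Leg 2: 7.437 h is already measured at the sender's location.
Leg 3: γ = 1/√(1 − 0.519²) = 1/√0.7306 = 1.170; Δt_3 = 1.170 × 26.87 = 31.44 h.
Total: 39.63 + 7.437 + 31.44 h.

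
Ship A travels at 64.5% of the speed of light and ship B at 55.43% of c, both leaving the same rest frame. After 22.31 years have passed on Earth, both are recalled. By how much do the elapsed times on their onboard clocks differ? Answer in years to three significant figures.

A: β = 0.645; γ = 1/√(1 − 0.645²) = 1/√0.5840 = 1.309; τ_A = 22.31/1.309 = 17.05 years.
B: β = 0.5543; γ = 1/√(1 − 0.5543²) = 1/√0.6928 = 1.201; τ_B = 22.31/1.201 = 18.57 years.

|τ_A − τ_B| = 1.52 years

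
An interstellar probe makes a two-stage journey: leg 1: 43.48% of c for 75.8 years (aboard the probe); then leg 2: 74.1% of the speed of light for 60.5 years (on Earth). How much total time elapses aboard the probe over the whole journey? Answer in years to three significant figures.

Leg 1: 75.8 years is already measured aboard the probe.
Leg 2: β = 0.741; γ = 1/√(1 − 0.741²) = 1/√0.4509 = 1.489; τ_2 = 60.5/1.489 = 40.63 years.
Total: 75.80 + 40.63 years.

τ = 116 years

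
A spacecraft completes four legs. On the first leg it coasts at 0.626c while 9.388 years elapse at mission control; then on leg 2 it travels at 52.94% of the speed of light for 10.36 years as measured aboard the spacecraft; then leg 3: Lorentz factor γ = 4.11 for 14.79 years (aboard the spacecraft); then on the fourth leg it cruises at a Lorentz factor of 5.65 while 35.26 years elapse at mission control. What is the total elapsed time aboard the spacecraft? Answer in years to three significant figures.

Leg 1: γ = 1/√(1 − 0.626²) = 1/√0.6081 = 1.282; τ_1 = 9.388/1.282 = 7.321 years.
Leg 2: 10.36 years is already measured aboard the spacecraft.
Leg 3: 14.79 years is already measured aboard the spacecraft.
Leg 4: γ = 5.65; τ_4 = 35.26/5.650 = 6.241 years.
Total: 7.321 + 10.36 + 14.79 + 6.241 years.

τ = 38.7 years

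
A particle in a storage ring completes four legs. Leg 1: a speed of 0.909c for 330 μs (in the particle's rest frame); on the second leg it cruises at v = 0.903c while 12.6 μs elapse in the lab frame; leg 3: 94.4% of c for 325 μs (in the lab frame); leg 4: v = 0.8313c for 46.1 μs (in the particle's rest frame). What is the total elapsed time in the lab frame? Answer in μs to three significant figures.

Δt = 1210 μs

Leg 1: γ = 1/√(1 − 0.909²) = 1/√0.1737 = 2.399; Δt_1 = 2.399 × 330 = 791.8 μs.
Leg 2: 12.6 μs is already measured in the lab frame.
Leg 3: 325 μs is already measured in the lab frame.
Leg 4: γ = 1/√(1 − 0.8313²) = 1/√0.3089 = 1.799; Δt_4 = 1.799 × 46.1 = 82.94 μs.
Total: 791.8 + 12.60 + 325.0 + 82.94 μs.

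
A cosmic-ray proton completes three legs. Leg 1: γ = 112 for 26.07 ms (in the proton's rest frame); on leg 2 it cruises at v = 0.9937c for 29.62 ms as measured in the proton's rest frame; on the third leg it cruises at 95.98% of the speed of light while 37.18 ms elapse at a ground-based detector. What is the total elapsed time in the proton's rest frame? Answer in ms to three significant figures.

τ = 66.1 ms

Leg 1: 26.07 ms is already measured in the proton's rest frame.
Leg 2: 29.62 ms is already measured in the proton's rest frame.
Leg 3: β = 0.9598; γ = 1/√(1 − 0.9598²) = 1/√0.07878 = 3.563; τ_3 = 37.18/3.563 = 10.44 ms.
Total: 26.07 + 29.62 + 10.44 ms.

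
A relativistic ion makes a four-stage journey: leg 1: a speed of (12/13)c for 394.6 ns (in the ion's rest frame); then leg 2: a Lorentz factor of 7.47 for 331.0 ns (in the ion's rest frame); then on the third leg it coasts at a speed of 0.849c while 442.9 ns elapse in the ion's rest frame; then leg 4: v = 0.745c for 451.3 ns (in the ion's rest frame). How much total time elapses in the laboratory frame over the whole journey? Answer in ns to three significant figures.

Δt = 5010 ns

Leg 1: γ = 1/√(1 − (12/13)²) = 13/5 = 2.600; Δt_1 = 2.600 × 394.6 = 1026 ns.
Leg 2: γ = 7.47; Δt_2 = 7.470 × 331.0 = 2473 ns.
Leg 3: γ = 1/√(1 − 0.849²) = 1/√0.2792 = 1.893; Δt_3 = 1.893 × 442.9 = 838.2 ns.
Leg 4: γ = 1/√(1 − 0.745²) = 1/√0.4450 = 1.499; Δt_4 = 1.499 × 451.3 = 676.5 ns.
Total: 1026 + 2473 + 838.2 + 676.5 ns.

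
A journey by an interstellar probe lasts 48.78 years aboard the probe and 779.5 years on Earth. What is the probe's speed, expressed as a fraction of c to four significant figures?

The proper time is measured aboard the probe (both events occur at the probe's location); Δt is measured on Earth. γ = Δt/τ = 779.5/48.78 = 15.98.
β = √(1 − 1/γ²) = √(1 − 0.003916) = √0.9961

v = 0.9980c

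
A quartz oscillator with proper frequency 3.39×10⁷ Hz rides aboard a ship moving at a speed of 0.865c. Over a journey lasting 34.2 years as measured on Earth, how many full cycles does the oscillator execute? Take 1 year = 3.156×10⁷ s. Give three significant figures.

γ = 1/√(1 − 0.865²) = 1/√0.2518 = 1.993
The oscillator's own cycle count is N = f × τ where τ is the proper time on the ship. τ = Δt/γ = 34.2/1.993 = 17.16 years = 5.416×10⁸ s.
N = 3.39×10⁷ × 5.416×10⁸ = 1.836×10¹⁶.

N = 1.84×10¹⁶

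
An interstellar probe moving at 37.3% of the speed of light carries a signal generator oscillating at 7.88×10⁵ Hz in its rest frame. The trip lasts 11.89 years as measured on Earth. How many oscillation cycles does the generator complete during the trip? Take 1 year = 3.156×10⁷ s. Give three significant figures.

N = 2.74×10¹⁴

β = 0.373; γ = 1/√(1 − 0.373²) = 1/√0.8609 = 1.078
The oscillator's own cycle count is N = f × τ where τ is the proper time aboard the probe. τ = Δt/γ = 11.89/1.078 = 11.03 years = 3.482×10⁸ s.
N = 7.88×10⁵ × 3.482×10⁸ = 2.744×10¹⁴.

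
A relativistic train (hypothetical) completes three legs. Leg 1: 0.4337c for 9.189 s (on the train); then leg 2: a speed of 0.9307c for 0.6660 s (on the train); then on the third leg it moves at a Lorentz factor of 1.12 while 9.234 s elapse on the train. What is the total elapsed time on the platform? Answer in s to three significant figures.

Leg 1: γ = 1/√(1 − 0.4337²) = 1/√0.8119 = 1.110; Δt_1 = 1.110 × 9.189 = 10.20 s.
Leg 2: γ = 1/√(1 − 0.9307²) = 1/√0.1338 = 2.734; Δt_2 = 2.734 × 0.6660 = 1.821 s.
Leg 3: γ = 1.12; Δt_3 = 1.120 × 9.234 = 10.34 s.
Total: 10.20 + 1.821 + 10.34 s.

Δt = 22.4 s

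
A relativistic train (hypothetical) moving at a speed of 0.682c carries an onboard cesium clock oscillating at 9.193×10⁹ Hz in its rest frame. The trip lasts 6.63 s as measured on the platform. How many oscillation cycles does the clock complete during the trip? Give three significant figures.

N = 4.46×10¹⁰

γ = 1/√(1 − 0.682²) = 1/√0.5349 = 1.367
The oscillator's own cycle count is N = f × τ where τ is the proper time on the train. τ = Δt/γ = 6.63/1.367 = 4.849 s = 4.849×10⁰ s.
N = 9.193×10⁹ × 4.849×10⁰ = 4.458×10¹⁰.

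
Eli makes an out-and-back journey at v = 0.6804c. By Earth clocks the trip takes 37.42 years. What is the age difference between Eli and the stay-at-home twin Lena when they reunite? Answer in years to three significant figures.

Δt − τ = 10.0 years

γ = 1/√(1 − 0.6804²) = 1/√0.5371 = 1.365
Eli's elapsed proper time: τ = 37.42/1.365 = 27.42 years.
Age gap = Δt − τ = 37.42 − 27.42 years.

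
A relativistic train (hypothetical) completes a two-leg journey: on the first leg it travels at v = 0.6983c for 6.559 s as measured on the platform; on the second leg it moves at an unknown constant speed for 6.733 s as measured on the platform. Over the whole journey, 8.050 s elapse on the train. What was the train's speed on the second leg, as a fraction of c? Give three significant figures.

Leg 1: γ = 1/√(1 − 0.6983²) = 1/√0.5124 = 1.397; τ_1 = 6.559/1.397 = 4.695 s.
Leg 2: speed unknown; τ_2 = 6.733/γ_2.
Total proper time: 4.695 + τ_2 = 8.050, so τ_2 = 8.050 − 4.695 = 3.355 s.
γ_2 = 6.733/3.355 = 2.007; β = √(1 − 1/γ²) = √0.7517.

β = 0.867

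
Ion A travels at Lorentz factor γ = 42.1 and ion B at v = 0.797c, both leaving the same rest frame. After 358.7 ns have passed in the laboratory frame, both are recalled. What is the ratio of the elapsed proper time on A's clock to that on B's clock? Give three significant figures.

A: γ = 42.1. B: γ = 1/√(1 − 0.797²) = 1/√0.3648 = 1.656.
τ_A/τ_B = γ_B/γ_A = 1.656/42.10 = 0.03933, so τ_A/τ_B = 0.03933.

τ_A/τ_B = 0.0393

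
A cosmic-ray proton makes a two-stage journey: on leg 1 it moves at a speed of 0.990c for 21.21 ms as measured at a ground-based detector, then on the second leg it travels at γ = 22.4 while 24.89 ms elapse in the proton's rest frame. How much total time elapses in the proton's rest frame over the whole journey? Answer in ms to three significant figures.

Leg 1: γ = 1/√(1 − 0.990²) = 1/√0.01990 = 7.089; τ_1 = 21.21/7.089 = 2.992 ms.
Leg 2: 24.89 ms is already measured in the proton's rest frame.
Total: 2.992 + 24.89 ms.

τ = 27.9 ms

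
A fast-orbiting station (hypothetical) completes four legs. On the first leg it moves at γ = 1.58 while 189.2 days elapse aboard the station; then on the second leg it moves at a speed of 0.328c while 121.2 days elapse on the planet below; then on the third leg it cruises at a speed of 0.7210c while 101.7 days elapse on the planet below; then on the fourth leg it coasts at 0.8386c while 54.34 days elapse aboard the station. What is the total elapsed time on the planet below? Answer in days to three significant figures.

Δt = 622 days

Leg 1: γ = 1.58; Δt_1 = 1.580 × 189.2 = 298.9 days.
Leg 2: 121.2 days is already measured on the planet below.
Leg 3: 101.7 days is already measured on the planet below.
Leg 4: γ = 1/√(1 − 0.8386²) = 1/√0.2968 = 1.836; Δt_4 = 1.836 × 54.34 = 99.75 days.
Total: 298.9 + 121.2 + 101.7 + 99.75 days.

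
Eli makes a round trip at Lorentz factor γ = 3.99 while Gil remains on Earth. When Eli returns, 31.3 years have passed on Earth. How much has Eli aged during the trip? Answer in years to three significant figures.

γ = 3.99
Eli's clock measures proper time along the trip: τ = Δt/γ = 31.3/3.990 years.

τ = 7.84 years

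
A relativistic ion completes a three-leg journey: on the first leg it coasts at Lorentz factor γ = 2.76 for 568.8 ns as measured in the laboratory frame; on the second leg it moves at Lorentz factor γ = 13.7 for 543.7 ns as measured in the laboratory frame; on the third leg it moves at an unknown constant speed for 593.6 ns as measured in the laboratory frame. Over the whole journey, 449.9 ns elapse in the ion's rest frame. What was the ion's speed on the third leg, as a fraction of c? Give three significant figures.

Leg 1: γ = 2.76; τ_1 = 568.8/2.760 = 206.1 ns.
Leg 2: γ = 13.7; τ_2 = 543.7/13.70 = 39.69 ns.
Leg 3: speed unknown; τ_3 = 593.6/γ_3.
Total proper time: 206.1 + 39.69 + τ_3 = 449.9, so τ_3 = 449.9 − 245.8 = 204.1 ns.
γ_3 = 593.6/204.1 = 2.908; β = √(1 − 1/γ²) = √0.8817.

β = 0.939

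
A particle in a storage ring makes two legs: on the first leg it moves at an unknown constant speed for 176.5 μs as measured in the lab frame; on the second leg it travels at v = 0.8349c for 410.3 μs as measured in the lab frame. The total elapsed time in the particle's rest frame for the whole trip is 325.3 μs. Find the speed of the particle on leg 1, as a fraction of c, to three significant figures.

β = 0.826

Leg 1: speed unknown; τ_1 = 176.5/γ_1.
Leg 2: γ = 1/√(1 − 0.8349²) = 1/√0.3029 = 1.817; τ_2 = 410.3/1.817 = 225.8 μs.
Total proper time: τ_1 + 225.8 = 325.3, so τ_1 = 325.3 − 225.8 = 99.47 μs.
γ_1 = 176.5/99.47 = 1.774; β = √(1 − 1/γ²) = √0.6824.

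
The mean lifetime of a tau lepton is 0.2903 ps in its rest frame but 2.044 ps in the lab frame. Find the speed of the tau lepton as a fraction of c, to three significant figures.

γ = Δt/τ₀ = 2.044/0.2903 = 7.041
β = √(1 − 1/γ²) = √(1 − 0.02017) = √0.9798

β = 0.990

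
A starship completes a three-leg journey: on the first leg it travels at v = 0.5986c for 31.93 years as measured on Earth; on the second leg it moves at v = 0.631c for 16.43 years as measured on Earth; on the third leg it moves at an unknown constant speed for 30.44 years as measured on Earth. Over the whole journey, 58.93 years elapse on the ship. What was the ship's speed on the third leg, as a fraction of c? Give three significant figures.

β = 0.736

Leg 1: γ = 1/√(1 − 0.5986²) = 1/√0.6417 = 1.248; τ_1 = 31.93/1.248 = 25.58 years.
Leg 2: γ = 1/√(1 − 0.631²) = 1/√0.6018 = 1.289; τ_2 = 16.43/1.289 = 12.75 years.
Leg 3: speed unknown; τ_3 = 30.44/γ_3.
Total proper time: 25.58 + 12.75 + τ_3 = 58.93, so τ_3 = 58.93 − 38.32 = 20.61 years.
γ_3 = 30.44/20.61 = 1.477; β = √(1 − 1/γ²) = √0.5417.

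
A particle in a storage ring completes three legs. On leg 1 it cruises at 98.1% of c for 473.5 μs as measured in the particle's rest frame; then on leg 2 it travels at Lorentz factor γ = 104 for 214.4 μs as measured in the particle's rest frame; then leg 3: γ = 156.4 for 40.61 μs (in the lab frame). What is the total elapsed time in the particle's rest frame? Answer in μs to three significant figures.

τ = 688 μs

Leg 1: 473.5 μs is already measured in the particle's rest frame.
Leg 2: 214.4 μs is already measured in the particle's rest frame.
Leg 3: γ = 156.4; τ_3 = 40.61/156.4 = 0.2597 μs.
Total: 473.5 + 214.4 + 0.2597 μs.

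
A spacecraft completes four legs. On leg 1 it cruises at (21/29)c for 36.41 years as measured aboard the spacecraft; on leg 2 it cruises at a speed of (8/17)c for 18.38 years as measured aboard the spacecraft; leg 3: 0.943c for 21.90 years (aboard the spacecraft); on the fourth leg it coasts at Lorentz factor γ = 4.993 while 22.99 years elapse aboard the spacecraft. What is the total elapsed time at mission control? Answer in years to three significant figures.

Leg 1: γ = 1/√(1 − (21/29)²) = 29/20 = 1.450; Δt_1 = 1.450 × 36.41 = 52.79 years.
Leg 2: γ = 1/√(1 − (8/17)²) = 17/15 ≈ 1.133; Δt_2 = 1.133 × 18.38 = 20.83 years.
Leg 3: γ = 1/√(1 − 0.943²) = 1/√0.1108 = 3.005; Δt_3 = 3.005 × 21.90 = 65.81 years.
Leg 4: γ = 4.993; Δt_4 = 4.993 × 22.99 = 114.8 years.
Total: 52.79 + 20.83 + 65.81 + 114.8 years.

Δt = 254 years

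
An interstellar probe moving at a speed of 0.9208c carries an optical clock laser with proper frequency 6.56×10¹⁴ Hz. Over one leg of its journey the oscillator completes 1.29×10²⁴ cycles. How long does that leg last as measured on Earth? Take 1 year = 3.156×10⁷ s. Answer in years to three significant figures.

γ = 1/√(1 − 0.9208²) = 1/√0.1521 = 2.564
Proper time for N cycles: τ = N/f = 1.29×10²⁴/(6.56×10¹⁴) = 1.966×10⁹ s = 62.31 years.
Lab-frame duration Δt = γτ = 2.564 × 62.31 = 159.8 years.

Δt = 160 years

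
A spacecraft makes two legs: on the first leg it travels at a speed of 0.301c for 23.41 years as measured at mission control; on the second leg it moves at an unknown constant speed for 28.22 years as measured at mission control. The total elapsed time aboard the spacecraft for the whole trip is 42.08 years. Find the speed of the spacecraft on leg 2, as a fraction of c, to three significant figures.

β = 0.714

Leg 1: γ = 1/√(1 − 0.301²) = 1/√0.9094 = 1.049; τ_1 = 23.41/1.049 = 22.32 years.
Leg 2: speed unknown; τ_2 = 28.22/γ_2.
Total proper time: 22.32 + τ_2 = 42.08, so τ_2 = 42.08 − 22.32 = 19.76 years.
γ_2 = 28.22/19.76 = 1.428; β = √(1 − 1/γ²) = √0.5099.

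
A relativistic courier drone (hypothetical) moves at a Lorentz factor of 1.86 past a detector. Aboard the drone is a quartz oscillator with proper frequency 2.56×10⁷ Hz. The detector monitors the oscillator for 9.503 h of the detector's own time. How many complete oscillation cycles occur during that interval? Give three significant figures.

N = 4.71×10¹¹

γ = 1.86
During 9.503 h of lab time, the oscillator's proper time advances by τ = Δt/γ = 9.503/1.860 = 5.109 h = 1.839×10⁴ s.
N = f × τ = 2.56×10⁷ × 1.839×10⁴ = 4.709×10¹¹.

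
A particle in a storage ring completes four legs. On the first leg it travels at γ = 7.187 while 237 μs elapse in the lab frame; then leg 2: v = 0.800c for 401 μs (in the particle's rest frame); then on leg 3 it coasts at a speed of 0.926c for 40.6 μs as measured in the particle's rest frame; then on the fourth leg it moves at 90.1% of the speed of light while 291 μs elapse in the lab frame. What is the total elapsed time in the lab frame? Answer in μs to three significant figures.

Δt = 1300 μs

Leg 1: 237 μs is already measured in the lab frame.
Leg 2: γ = 1/√(1 − 0.800²) = 1/√0.3600 = 1.667; Δt_2 = 1.667 × 401 = 668.3 μs.
Leg 3: γ = 1/√(1 − 0.926²) = 1/√0.1425 = 2.649; Δt_3 = 2.649 × 40.6 = 107.5 μs.
Leg 4: 291 μs is already measured in the lab frame.
Total: 237.0 + 668.3 + 107.5 + 291.0 μs.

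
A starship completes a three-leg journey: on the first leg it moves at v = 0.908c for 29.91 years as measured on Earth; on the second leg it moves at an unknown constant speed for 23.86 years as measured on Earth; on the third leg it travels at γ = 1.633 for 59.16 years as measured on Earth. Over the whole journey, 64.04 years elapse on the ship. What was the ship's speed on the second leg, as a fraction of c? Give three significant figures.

β = 0.768

Leg 1: γ = 1/√(1 − 0.908²) = 1/√0.1755 = 2.387; τ_1 = 29.91/2.387 = 12.53 years.
Leg 2: speed unknown; τ_2 = 23.86/γ_2.
Leg 3: γ = 1.633; τ_3 = 59.16/1.633 = 36.23 years.
Total proper time: 12.53 + τ_2 + 36.23 = 64.04, so τ_2 = 64.04 − 48.76 = 15.28 years.
γ_2 = 23.86/15.28 = 1.561; β = √(1 − 1/γ²) = √0.5898.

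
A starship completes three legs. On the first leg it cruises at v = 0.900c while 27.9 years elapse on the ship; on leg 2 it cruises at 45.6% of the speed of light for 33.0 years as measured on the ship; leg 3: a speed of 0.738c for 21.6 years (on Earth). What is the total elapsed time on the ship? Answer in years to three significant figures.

Leg 1: 27.9 years is already measured on the ship.
Leg 2: 33.0 years is already measured on the ship.
Leg 3: γ = 1/√(1 − 0.738²) = 1/√0.4554 = 1.482; τ_3 = 21.6/1.482 = 14.58 years.
Total: 27.90 + 33.00 + 14.58 years.

τ = 75.5 years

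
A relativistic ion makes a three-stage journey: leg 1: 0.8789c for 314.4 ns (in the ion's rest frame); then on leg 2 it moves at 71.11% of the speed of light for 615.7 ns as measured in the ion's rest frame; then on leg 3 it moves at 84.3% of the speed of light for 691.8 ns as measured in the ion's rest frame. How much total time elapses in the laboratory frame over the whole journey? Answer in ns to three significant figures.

Leg 1: γ = 1/√(1 − 0.8789²) = 1/√0.2275 = 2.096; Δt_1 = 2.096 × 314.4 = 659.1 ns.
Leg 2: β = 0.7111; γ = 1/√(1 − 0.7111²) = 1/√0.4943 = 1.422; Δt_2 = 1.422 × 615.7 = 875.7 ns.
Leg 3: β = 0.843; γ = 1/√(1 − 0.843²) = 1/√0.2894 = 1.859; Δt_3 = 1.859 × 691.8 = 1286 ns.
Total: 659.1 + 875.7 + 1286 ns.

Δt = 2820 ns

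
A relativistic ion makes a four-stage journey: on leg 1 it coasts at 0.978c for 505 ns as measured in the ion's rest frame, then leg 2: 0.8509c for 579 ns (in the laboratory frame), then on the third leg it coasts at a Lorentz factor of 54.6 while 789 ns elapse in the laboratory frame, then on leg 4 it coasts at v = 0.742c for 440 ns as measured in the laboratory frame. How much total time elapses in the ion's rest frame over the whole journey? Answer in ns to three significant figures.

τ = 1120 ns

Leg 1: 505 ns is already measured in the ion's rest frame.
Leg 2: γ = 1/√(1 − 0.8509²) = 1/√0.2760 = 1.904; τ_2 = 579/1.904 = 304.2 ns.
Leg 3: γ = 54.6; τ_3 = 789/54.60 = 14.45 ns.
Leg 4: γ = 1/√(1 − 0.742²) = 1/√0.4494 = 1.492; τ_4 = 440/1.492 = 295.0 ns.
Total: 505.0 + 304.2 + 14.45 + 295.0 ns.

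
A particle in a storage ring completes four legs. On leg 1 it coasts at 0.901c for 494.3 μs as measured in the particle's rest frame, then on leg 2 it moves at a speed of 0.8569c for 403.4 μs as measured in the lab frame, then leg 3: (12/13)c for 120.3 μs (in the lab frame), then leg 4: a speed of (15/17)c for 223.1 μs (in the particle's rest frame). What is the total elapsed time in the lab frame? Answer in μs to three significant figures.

Δt = 2140 μs

Leg 1: γ = 1/√(1 − 0.901²) = 1/√0.1882 = 2.305; Δt_1 = 2.305 × 494.3 = 1139 μs.
Leg 2: 403.4 μs is already measured in the lab frame.
Leg 3: 120.3 μs is already measured in the lab frame.
Leg 4: γ = 1/√(1 − (15/17)²) = 17/8 = 2.125; Δt_4 = 2.125 × 223.1 = 474.1 μs.
Total: 1139 + 403.4 + 120.3 + 474.1 μs.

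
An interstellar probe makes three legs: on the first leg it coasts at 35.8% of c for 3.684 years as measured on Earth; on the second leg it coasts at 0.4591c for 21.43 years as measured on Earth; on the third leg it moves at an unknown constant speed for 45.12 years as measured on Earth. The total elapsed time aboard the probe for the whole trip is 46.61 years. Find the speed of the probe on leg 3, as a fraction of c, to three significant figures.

β = 0.845

Leg 1: β = 0.358; γ = 1/√(1 − 0.358²) = 1/√0.8718 = 1.071; τ_1 = 3.684/1.071 = 3.440 years.
Leg 2: γ = 1/√(1 − 0.4591²) = 1/√0.7892 = 1.126; τ_2 = 21.43/1.126 = 19.04 years.
Leg 3: speed unknown; τ_3 = 45.12/γ_3.
Total proper time: 3.440 + 19.04 + τ_3 = 46.61, so τ_3 = 46.61 − 22.48 = 24.13 years.
γ_3 = 45.12/24.13 = 1.870; β = √(1 − 1/γ²) = √0.7139.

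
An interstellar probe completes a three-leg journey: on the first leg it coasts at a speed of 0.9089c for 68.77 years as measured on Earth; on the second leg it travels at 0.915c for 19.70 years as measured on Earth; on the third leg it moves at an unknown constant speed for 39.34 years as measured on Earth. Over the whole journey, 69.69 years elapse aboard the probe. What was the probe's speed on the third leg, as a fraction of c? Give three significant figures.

Leg 1: γ = 1/√(1 − 0.9089²) = 1/√0.1739 = 2.398; τ_1 = 68.77/2.398 = 28.68 years.
Leg 2: γ = 1/√(1 − 0.915²) = 1/√0.1628 = 2.479; τ_2 = 19.70/2.479 = 7.948 years.
Leg 3: speed unknown; τ_3 = 39.34/γ_3.
Total proper time: 28.68 + 7.948 + τ_3 = 69.69, so τ_3 = 69.69 − 36.63 = 33.06 years.
γ_3 = 39.34/33.06 = 1.190; β = √(1 − 1/γ²) = √0.2936.

β = 0.542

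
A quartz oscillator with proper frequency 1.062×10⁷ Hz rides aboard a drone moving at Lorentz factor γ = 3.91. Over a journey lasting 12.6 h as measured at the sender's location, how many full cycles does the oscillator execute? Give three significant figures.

N = 1.23×10¹¹

γ = 3.91
The oscillator's own cycle count is N = f × τ where τ is the proper time aboard the drone. τ = Δt/γ = 12.6/3.910 = 3.223 h = 1.160×10⁴ s.
N = 1.062×10⁷ × 1.160×10⁴ = 1.232×10¹¹.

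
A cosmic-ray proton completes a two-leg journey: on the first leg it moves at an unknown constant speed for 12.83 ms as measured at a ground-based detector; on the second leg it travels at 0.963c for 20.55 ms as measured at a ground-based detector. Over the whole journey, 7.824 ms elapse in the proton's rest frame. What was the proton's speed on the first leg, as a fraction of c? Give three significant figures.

Leg 1: speed unknown; τ_1 = 12.83/γ_1.
Leg 2: γ = 1/√(1 − 0.963²) = 1/√0.07263 = 3.711; τ_2 = 20.55/3.711 = 5.538 ms.
Total proper time: τ_1 + 5.538 = 7.824, so τ_1 = 7.824 − 5.538 = 2.286 ms.
γ_1 = 12.83/2.286 = 5.613; β = √(1 − 1/γ²) = √0.9683.

β = 0.984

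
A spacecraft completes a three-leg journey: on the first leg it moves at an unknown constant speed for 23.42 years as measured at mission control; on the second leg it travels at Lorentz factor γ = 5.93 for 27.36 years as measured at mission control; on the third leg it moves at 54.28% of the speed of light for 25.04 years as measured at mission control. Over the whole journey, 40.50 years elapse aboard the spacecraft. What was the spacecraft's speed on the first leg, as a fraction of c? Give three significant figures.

β = 0.773

Leg 1: speed unknown; τ_1 = 23.42/γ_1.
Leg 2: γ = 5.93; τ_2 = 27.36/5.930 = 4.614 years.
Leg 3: β = 0.5428; γ = 1/√(1 − 0.5428²) = 1/√0.7054 = 1.191; τ_3 = 25.04/1.191 = 21.03 years.
Total proper time: τ_1 + 4.614 + 21.03 = 40.50, so τ_1 = 40.50 − 25.64 = 14.86 years.
γ_1 = 23.42/14.86 = 1.576; β = √(1 − 1/γ²) = √0.5976.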